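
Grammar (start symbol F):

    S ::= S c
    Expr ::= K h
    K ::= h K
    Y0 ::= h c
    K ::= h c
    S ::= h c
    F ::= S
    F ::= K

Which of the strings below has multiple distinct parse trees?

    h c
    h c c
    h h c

h c

h c: 2 trees
h c c: 1 tree
h h c: 1 tree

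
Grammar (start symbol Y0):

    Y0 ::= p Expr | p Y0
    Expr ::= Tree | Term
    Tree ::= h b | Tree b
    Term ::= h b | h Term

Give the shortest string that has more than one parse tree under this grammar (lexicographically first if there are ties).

length 3: p h b has 2 parse trees

Two derivations of p h b:
  Y0 ⇒ p Expr ⇒ p Tree ⇒ p h b
  Y0 ⇒ p Expr ⇒ p Term ⇒ p h b

p h b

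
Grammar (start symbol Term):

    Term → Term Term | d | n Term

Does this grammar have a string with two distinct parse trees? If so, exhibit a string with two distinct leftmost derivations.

Witness: d d d

Derivation 1: Term ⇒ Term Term ⇒ Term Term Term ⇒ d Term Term ⇒ d d Term ⇒ d d d
Derivation 2: Term ⇒ Term Term ⇒ d Term ⇒ d Term Term ⇒ d d Term ⇒ d d d

Two distinct leftmost derivations for the same string.

Ambiguous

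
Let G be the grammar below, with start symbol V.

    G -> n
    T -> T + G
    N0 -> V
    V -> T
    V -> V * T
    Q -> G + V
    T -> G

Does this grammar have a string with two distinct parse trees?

Unambiguous

(N0, Q are unreachable from V, so their rules don't affect L(V).) The grammar is stratified — V handles '*' (left-recursive), T handles '+', G atoms. Each operator has a fixed associativity and precedence level, so every string has one parse.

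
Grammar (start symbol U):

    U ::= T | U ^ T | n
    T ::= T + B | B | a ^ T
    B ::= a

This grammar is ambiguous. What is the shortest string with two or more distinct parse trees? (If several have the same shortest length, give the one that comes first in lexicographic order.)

length 1: no string has ≥2 trees
length 3: a ^ a has 2 parse trees

Two derivations of a ^ a:
  U ⇒ T ⇒ a ^ T ⇒ a ^ B ⇒ a ^ a
  U ⇒ U ^ T ⇒ T ^ T ⇒ B ^ T ⇒ a ^ T ⇒ a ^ B ⇒ a ^ a

a ^ a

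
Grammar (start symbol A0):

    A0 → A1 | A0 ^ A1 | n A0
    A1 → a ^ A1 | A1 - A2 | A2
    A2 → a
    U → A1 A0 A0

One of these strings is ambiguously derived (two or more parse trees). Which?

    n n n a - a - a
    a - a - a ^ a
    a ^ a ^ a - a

a ^ a ^ a - a

n n n a - a - a: 1 tree
a - a - a ^ a: 1 tree
a ^ a ^ a - a: 7 trees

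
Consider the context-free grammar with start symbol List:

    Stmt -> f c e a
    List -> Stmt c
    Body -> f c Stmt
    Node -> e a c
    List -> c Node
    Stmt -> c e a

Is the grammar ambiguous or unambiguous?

Witness: c e a c

Derivation 1: List ⇒ Stmt c ⇒ c e a c
Derivation 2: List ⇒ c Node ⇒ c e a c

Two distinct leftmost derivations for the same string.

Ambiguous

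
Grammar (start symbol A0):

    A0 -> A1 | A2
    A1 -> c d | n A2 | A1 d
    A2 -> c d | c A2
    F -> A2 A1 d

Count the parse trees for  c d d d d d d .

Parse trees for c d d d d d d:
  [A0 [A1 [A1 [A1 [A1 [A1 [A1 c d] d] d] d] d] d]]

1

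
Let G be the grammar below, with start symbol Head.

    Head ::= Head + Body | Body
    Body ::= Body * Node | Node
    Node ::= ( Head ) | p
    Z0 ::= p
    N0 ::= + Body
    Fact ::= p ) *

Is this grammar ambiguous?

Unambiguous

(Z0, N0, Fact are unreachable from Head, so their rules don't affect L(Head).) This is a standard precedence ladder (Head over Body over Node), with each level left-recursive on its own operator ('+' at Head, '*' at Body). That structure is LR(1), hence unambiguous.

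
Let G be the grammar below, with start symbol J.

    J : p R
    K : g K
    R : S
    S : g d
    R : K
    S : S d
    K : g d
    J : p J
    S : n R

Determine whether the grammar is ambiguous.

Witness: p g d

Derivation 1: J ⇒ p R ⇒ p S ⇒ p g d
Derivation 2: J ⇒ p R ⇒ p K ⇒ p g d

Two distinct leftmost derivations for the same string.

Ambiguous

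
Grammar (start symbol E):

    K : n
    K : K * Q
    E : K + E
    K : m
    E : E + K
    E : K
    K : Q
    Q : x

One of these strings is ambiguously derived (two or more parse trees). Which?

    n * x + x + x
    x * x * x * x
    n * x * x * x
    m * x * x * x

n * x + x + x

n * x + x + x: 4 trees
x * x * x * x: 1 tree
n * x * x * x: 1 tree
m * x * x * x: 1 tree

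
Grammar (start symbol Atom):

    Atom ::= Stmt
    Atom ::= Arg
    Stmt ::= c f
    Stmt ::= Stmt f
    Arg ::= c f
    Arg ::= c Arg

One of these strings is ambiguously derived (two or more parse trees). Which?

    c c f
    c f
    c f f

c c f: 1 tree
c f: 2 trees
c f f: 1 tree

c f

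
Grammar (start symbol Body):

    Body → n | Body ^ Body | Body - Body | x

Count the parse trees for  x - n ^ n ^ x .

Parse trees for x - n ^ n ^ x:
  [Body [Body [Body x] - [Body n]] ^ [Body [Body n] ^ [Body x]]]
  [Body [Body [Body [Body x] - [Body n]] ^ [Body n]] ^ [Body x]]
  [Body [Body [Body x] - [Body [Body n] ^ [Body n]]] ^ [Body x]]
  [Body [Body x] - [Body [Body n] ^ [Body [Body n] ^ [Body x]]]]
  [Body [Body x] - [Body [Body [Body n] ^ [Body n]] ^ [Body x]]]

5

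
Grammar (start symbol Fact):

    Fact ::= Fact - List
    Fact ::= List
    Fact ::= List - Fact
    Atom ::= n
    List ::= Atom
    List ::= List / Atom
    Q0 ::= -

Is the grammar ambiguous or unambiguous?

Ambiguous

Witness: n - n

Derivation 1: Fact ⇒ Fact - List ⇒ List - List ⇒ Atom - List ⇒ n - List ⇒ n - Atom ⇒ n - n
Derivation 2: Fact ⇒ List - Fact ⇒ Atom - Fact ⇒ n - Fact ⇒ n - List ⇒ n - Atom ⇒ n - n

Two distinct leftmost derivations for the same string.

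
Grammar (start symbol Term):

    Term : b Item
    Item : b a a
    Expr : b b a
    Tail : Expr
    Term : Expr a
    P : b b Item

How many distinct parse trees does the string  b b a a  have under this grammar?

Parse trees for b b a a:
  [Term b [Item b a a]]
  [Term [Expr b b a] a]

2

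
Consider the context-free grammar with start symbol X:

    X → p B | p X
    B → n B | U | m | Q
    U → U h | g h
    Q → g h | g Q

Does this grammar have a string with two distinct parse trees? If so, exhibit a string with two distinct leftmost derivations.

Ambiguous

Witness: p g h

Derivation 1: X ⇒ p B ⇒ p U ⇒ p g h
Derivation 2: X ⇒ p B ⇒ p Q ⇒ p g h

Two distinct leftmost derivations for the same string.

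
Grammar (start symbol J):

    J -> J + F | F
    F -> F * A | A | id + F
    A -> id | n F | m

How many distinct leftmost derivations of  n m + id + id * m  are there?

3

Parse trees for n m + id + id * m:
  [J [J [F [A n [F [A m]]]]] + [F [F id + [F [A id]]] * [A m]]]
  [J [J [F [A n [F [A m]]]]] + [F id + [F [F [A id]] * [A m]]]]
  [J [J [J [F [A n [F [A m]]]]] + [F [A id]]] + [F [F [A id]] * [A m]]]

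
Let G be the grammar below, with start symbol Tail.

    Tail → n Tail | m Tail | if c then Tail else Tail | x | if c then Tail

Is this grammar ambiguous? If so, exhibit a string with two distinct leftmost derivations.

Ambiguous

Witness: if c then if c then x else x

Derivation 1: Tail ⇒ if c then Tail else Tail ⇒ if c then if c then Tail else Tail ⇒ if c then if c then x else Tail ⇒ if c then if c then x else x
Derivation 2: Tail ⇒ if c then Tail ⇒ if c then if c then Tail else Tail ⇒ if c then if c then x else Tail ⇒ if c then if c then x else x

Two distinct leftmost derivations for the same string.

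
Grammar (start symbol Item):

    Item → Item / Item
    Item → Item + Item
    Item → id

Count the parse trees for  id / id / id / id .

Parse trees for id / id / id / id:
  [Item [Item id] / [Item [Item id] / [Item [Item id] / [Item id]]]]
  [Item [Item id] / [Item [Item [Item id] / [Item id]] / [Item id]]]
  [Item [Item [Item id] / [Item id]] / [Item [Item id] / [Item id]]]
  [Item [Item [Item id] / [Item [Item id] / [Item id]]] / [Item id]]
  [Item [Item [Item [Item id] / [Item id]] / [Item id]] / [Item id]]

5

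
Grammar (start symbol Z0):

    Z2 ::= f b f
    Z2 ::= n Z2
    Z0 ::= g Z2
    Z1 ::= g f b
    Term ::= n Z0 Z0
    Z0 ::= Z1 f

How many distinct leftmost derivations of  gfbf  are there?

2

Parse trees for gfbf:
  [Z0 g [Z2 f b f]]
  [Z0 [Z1 g f b] f]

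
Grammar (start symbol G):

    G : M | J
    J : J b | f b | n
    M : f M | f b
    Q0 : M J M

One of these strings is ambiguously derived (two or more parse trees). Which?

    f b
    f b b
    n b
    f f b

f b: 2 trees
f b b: 1 tree
n b: 1 tree
f f b: 1 tree

f b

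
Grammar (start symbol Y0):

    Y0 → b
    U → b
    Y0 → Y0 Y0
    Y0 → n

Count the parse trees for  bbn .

2

Parse trees for bbn:
  [Y0 [Y0 b] [Y0 [Y0 b] [Y0 n]]]
  [Y0 [Y0 [Y0 b] [Y0 b]] [Y0 n]]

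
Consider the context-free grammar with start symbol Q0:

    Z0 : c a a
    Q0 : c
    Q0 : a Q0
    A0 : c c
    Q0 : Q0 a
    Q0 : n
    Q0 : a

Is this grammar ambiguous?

Witness: a a

Derivation 1: Q0 ⇒ a Q0 ⇒ a a
Derivation 2: Q0 ⇒ Q0 a ⇒ a a

Two distinct leftmost derivations for the same string.

Ambiguous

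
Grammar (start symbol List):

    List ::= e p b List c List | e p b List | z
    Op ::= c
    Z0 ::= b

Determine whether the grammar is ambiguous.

Witness: e p b e p b z c z

Derivation 1: List ⇒ e p b List c List ⇒ e p b e p b List c List ⇒ e p b e p b z c List ⇒ e p b e p b z c z
Derivation 2: List ⇒ e p b List ⇒ e p b e p b List c List ⇒ e p b e p b z c List ⇒ e p b e p b z c z

Two distinct leftmost derivations for the same string.

Ambiguous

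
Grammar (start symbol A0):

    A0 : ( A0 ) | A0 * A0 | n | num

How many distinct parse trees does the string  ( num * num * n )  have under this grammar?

2

Parse trees for ( num * num * n ):
  [A0 ( [A0 [A0 num] * [A0 [A0 num] * [A0 n]]] )]
  [A0 ( [A0 [A0 [A0 num] * [A0 num]] * [A0 n]] )]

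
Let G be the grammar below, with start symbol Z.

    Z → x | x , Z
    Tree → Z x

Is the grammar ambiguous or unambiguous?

(Tree is unreachable from Z, so its rules don't affect L(Z).) The reachable grammar is A → atom sep A | atom. Each atom is followed by either the separator (recurse) or end-of-string (stop) — no choice point.

Unambiguous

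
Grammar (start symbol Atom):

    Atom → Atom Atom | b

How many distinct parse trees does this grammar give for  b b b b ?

5

Parse trees for b b b b:
  [Atom [Atom b] [Atom [Atom b] [Atom [Atom b] [Atom b]]]]
  [Atom [Atom b] [Atom [Atom [Atom b] [Atom b]] [Atom b]]]
  [Atom [Atom [Atom b] [Atom b]] [Atom [Atom b] [Atom b]]]
  [Atom [Atom [Atom b] [Atom [Atom b] [Atom b]]] [Atom b]]
  [Atom [Atom [Atom [Atom b] [Atom b]] [Atom b]] [Atom b]]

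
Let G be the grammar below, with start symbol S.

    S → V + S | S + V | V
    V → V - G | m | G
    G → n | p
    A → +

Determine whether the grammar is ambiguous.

Witness: m + m

Derivation 1: S ⇒ V + S ⇒ m + S ⇒ m + V ⇒ m + m
Derivation 2: S ⇒ S + V ⇒ V + V ⇒ m + V ⇒ m + m

Two distinct leftmost derivations for the same string.

Ambiguous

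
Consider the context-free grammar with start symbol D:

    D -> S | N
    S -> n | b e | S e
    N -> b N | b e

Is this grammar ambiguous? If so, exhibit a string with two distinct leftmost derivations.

Ambiguous

Witness: b e

Derivation 1: D ⇒ S ⇒ b e
Derivation 2: D ⇒ N ⇒ b e

Two distinct leftmost derivations for the same string.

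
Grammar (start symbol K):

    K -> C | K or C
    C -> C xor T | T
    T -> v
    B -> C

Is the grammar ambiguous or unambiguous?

Only K, C, T are reachable from K; ignoring the rest: The grammar is stratified — K handles 'or' (left-recursive), C handles 'xor', T atoms. Each operator has a fixed associativity and precedence level, so every string has one parse.

Unambiguous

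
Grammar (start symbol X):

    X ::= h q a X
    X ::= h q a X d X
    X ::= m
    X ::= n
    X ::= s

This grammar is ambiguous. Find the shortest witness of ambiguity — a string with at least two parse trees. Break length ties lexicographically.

length 1: no string has ≥2 trees
length 4: no string has ≥2 trees
length 6: no string has ≥2 trees
length 7: no string has ≥2 trees
length 9: h q a h q a m d m has 2 parse trees

Two derivations of h q a h q a m d m:
  X ⇒ h q a X ⇒ h q a h q a X d X ⇒ h q a h q a m d X ⇒ h q a h q a m d m
  X ⇒ h q a X d X ⇒ h q a h q a X d X ⇒ h q a h q a m d X ⇒ h q a h q a m d m

h q a h q a m d m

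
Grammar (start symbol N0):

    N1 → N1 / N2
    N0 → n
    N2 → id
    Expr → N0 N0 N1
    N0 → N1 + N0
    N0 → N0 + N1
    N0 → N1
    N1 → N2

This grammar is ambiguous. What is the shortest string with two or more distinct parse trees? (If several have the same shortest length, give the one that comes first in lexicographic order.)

length 1: no string has ≥2 trees
length 3: id + id has 2 parse trees

Two derivations of id + id:
  N0 ⇒ N1 + N0 ⇒ N2 + N0 ⇒ id + N0 ⇒ id + N1 ⇒ id + N2 ⇒ id + id
  N0 ⇒ N0 + N1 ⇒ N1 + N1 ⇒ N2 + N1 ⇒ id + N1 ⇒ id + N2 ⇒ id + id

id + id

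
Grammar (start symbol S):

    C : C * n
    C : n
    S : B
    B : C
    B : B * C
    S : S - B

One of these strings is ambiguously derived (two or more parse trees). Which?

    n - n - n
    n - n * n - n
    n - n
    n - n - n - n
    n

n - n * n - n

n - n - n: 1 tree
n - n * n - n: 2 trees
n - n: 1 tree
n - n - n - n: 1 tree
n: 1 tree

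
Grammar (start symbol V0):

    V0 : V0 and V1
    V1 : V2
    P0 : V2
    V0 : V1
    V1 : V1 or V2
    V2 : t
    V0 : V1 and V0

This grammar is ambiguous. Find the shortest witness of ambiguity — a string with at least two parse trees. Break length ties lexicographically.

t and t

length 1: no string has ≥2 trees
length 3: t and t has 2 parse trees

Two derivations of t and t:
  V0 ⇒ V0 and V1 ⇒ V1 and V1 ⇒ V2 and V1 ⇒ t and V1 ⇒ t and V2 ⇒ t and t
  V0 ⇒ V1 and V0 ⇒ V2 and V0 ⇒ t and V0 ⇒ t and V1 ⇒ t and V2 ⇒ t and t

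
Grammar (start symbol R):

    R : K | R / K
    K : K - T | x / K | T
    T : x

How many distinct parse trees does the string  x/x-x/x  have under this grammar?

3

Parse trees for x/x-x/x:
  [R [R [K [K x / [K [T x]]] - [T x]]] / [K [T x]]]
  [R [R [K x / [K [K [T x]] - [T x]]]] / [K [T x]]]
  [R [R [R [K [T x]]] / [K [K [T x]] - [T x]]] / [K [T x]]]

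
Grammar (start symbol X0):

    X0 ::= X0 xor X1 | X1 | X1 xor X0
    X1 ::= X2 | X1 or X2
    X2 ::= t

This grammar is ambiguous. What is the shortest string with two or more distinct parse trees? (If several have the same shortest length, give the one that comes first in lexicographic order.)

length 1: no string has ≥2 trees
length 3: t xor t has 2 parse trees

Two derivations of t xor t:
  X0 ⇒ X0 xor X1 ⇒ X1 xor X1 ⇒ X2 xor X1 ⇒ t xor X1 ⇒ t xor X2 ⇒ t xor t
  X0 ⇒ X1 xor X0 ⇒ X2 xor X0 ⇒ t xor X0 ⇒ t xor X1 ⇒ t xor X2 ⇒ t xor t

t xor t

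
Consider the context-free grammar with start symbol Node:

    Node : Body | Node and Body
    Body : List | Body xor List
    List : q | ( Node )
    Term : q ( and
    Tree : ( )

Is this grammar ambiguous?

Unambiguous

(Term, Tree are unreachable from Node, so their rules don't affect L(Node).) Node → Node and Body | Body  ;  Body → Body xor List | List  — a left-associative chain with List at the bottom. Each string factors uniquely by precedence.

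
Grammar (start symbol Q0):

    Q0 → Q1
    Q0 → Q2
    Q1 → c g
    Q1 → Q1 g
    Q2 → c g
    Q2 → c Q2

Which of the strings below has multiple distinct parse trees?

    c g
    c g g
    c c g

c g

c g: 2 trees
c g g: 1 tree
c c g: 1 tree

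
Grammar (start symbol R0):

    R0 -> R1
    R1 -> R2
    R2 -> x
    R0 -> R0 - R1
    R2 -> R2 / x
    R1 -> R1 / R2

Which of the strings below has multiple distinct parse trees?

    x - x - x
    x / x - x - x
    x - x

x - x - x: 1 tree
x / x - x - x: 2 trees
x - x: 1 tree

x / x - x - x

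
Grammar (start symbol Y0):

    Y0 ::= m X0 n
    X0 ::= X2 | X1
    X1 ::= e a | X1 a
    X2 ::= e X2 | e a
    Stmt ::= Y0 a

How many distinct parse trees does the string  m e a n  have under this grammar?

2

Parse trees for m e a n:
  [Y0 m [X0 [X2 e a]] n]
  [Y0 m [X0 [X1 e a]] n]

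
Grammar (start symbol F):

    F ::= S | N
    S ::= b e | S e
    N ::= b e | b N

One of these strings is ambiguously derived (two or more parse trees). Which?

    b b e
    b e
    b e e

b b e: 1 tree
b e: 2 trees
b e e: 1 tree

b e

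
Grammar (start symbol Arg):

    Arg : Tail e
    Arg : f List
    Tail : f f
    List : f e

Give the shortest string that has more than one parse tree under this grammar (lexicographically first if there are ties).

f f e

length 3: f f e has 2 parse trees

Two derivations of f f e:
  Arg ⇒ Tail e ⇒ f f e
  Arg ⇒ f List ⇒ f f e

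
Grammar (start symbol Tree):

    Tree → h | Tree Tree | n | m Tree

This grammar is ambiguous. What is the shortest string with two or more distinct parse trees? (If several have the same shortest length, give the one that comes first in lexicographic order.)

length 1: no string has ≥2 trees
length 2: no string has ≥2 trees
length 3: h h h has 2 parse trees

Two derivations of h h h:
  Tree ⇒ Tree Tree ⇒ h Tree ⇒ h Tree Tree ⇒ h h Tree ⇒ h h h
  Tree ⇒ Tree Tree ⇒ Tree Tree Tree ⇒ h Tree Tree ⇒ h h Tree ⇒ h h h

h h h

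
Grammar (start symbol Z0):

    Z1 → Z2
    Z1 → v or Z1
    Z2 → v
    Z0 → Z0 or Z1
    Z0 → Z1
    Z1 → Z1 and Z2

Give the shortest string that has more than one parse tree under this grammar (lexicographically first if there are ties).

v or v

length 1: no string has ≥2 trees
length 3: v or v has 2 parse trees

Two derivations of v or v:
  Z0 ⇒ Z0 or Z1 ⇒ Z1 or Z1 ⇒ Z2 or Z1 ⇒ v or Z1 ⇒ v or Z2 ⇒ v or v
  Z0 ⇒ Z1 ⇒ v or Z1 ⇒ v or Z2 ⇒ v or v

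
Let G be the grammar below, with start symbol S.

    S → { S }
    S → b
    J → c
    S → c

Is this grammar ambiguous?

(J is unreachable from S, so its rules don't affect L(S).) L(S) is { openⁿ atom closeⁿ : n ≥ 0 }. The bracket depth fixes n, and the derivation is forced at every step.

Unambiguous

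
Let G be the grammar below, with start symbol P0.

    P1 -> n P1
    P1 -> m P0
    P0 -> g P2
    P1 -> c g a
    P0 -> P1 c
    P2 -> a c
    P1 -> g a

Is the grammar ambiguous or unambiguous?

Witness: g a c

Derivation 1: P0 ⇒ g P2 ⇒ g a c
Derivation 2: P0 ⇒ P1 c ⇒ g a c

Two distinct leftmost derivations for the same string.

Ambiguous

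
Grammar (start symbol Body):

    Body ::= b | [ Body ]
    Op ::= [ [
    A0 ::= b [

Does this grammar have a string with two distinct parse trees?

Unambiguous

(Op, A0 are unreachable from Body, so their rules don't affect L(Body).) Each string is a nest of matched brackets around a single atom. An opening bracket forces the recursive rule; an atom forces the base rule.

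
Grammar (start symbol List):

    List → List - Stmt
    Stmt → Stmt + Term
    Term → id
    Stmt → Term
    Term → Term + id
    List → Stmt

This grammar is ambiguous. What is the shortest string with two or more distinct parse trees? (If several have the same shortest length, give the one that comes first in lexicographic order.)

length 1: no string has ≥2 trees
length 3: id + id has 2 parse trees

Two derivations of id + id:
  List ⇒ Stmt ⇒ Stmt + Term ⇒ Term + Term ⇒ id + Term ⇒ id + id
  List ⇒ Stmt ⇒ Term ⇒ Term + id ⇒ id + id

id + id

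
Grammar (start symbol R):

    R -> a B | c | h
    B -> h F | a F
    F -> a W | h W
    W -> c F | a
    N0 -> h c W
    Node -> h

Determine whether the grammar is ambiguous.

Only R, B, F, W are reachable from R; ignoring the rest: Restricted to the reachable nonterminals, every rule has the form A → t or A → t B, and no two rules for the same A share a first terminal. The grammar encodes a DFA — one run per string.

Unambiguous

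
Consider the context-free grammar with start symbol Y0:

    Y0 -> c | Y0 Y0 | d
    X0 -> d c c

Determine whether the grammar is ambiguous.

Ambiguous

Witness: c c c

Derivation 1: Y0 ⇒ Y0 Y0 ⇒ c Y0 ⇒ c Y0 Y0 ⇒ c c Y0 ⇒ c c c
Derivation 2: Y0 ⇒ Y0 Y0 ⇒ Y0 Y0 Y0 ⇒ c Y0 Y0 ⇒ c c Y0 ⇒ c c c

Two distinct leftmost derivations for the same string.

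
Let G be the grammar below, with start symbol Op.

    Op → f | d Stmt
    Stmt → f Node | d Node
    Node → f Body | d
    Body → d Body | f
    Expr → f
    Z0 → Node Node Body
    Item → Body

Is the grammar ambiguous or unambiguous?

Unambiguous

(Expr, Z0, Item are unreachable from Op, so their rules don't affect L(Op).) Restricted to the reachable nonterminals, every rule has the form A → t or A → t B, and no two rules for the same A share a first terminal. The grammar encodes a DFA — one run per string.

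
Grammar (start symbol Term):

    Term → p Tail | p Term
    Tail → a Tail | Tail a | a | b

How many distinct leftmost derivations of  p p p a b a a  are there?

Parse trees for p p p a b a a:
  [Term p [Term p [Term p [Tail a [Tail [Tail [Tail b] a] a]]]]]
  [Term p [Term p [Term p [Tail [Tail a [Tail [Tail b] a]] a]]]]
  [Term p [Term p [Term p [Tail [Tail [Tail a [Tail b]] a] a]]]]

3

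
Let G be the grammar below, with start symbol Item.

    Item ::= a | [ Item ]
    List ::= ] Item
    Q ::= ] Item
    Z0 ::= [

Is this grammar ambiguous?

(List, Q, Z0 are unreachable from Item, so their rules don't affect L(Item).) Each string is a nest of matched brackets around a single atom. An opening bracket forces the recursive rule; an atom forces the base rule.

Unambiguous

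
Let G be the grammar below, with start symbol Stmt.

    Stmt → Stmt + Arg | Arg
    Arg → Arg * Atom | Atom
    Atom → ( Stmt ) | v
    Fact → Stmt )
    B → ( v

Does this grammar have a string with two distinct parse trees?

Unambiguous

(Fact, B are unreachable from Stmt, so their rules don't affect L(Stmt).) This is a standard precedence ladder (Stmt over Arg over Atom), with each level left-recursive on its own operator ('+' at Stmt, '*' at Arg). That structure is LR(1), hence unambiguous.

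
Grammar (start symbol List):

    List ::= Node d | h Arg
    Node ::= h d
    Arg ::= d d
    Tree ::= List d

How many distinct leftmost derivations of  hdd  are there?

Parse trees for hdd:
  [List [Node h d] d]
  [List h [Arg d d]]

2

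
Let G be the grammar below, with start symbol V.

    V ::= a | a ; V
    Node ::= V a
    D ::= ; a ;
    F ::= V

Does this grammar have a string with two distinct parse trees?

Unambiguous

(Node, D, F are unreachable from V, so their rules don't affect L(V).) Right-recursive list with a separator: after each atom, whether the separator follows determines the rule. One parse per string.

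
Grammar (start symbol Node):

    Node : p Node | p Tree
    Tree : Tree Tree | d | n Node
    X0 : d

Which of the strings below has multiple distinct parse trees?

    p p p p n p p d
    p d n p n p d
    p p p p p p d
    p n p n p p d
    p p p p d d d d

p p p p n p p d: 1 tree
p d n p n p d: 1 tree
p p p p p p d: 1 tree
p n p n p p d: 1 tree
p p p p d d d d: 5 trees

p p p p d d d d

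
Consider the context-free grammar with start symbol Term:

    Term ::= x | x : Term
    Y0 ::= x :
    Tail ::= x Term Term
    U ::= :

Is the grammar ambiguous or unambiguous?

Unambiguous

(Y0, Tail, U are unreachable from Term, so their rules don't affect L(Term).) Right-recursive list with a separator: after each atom, whether the separator follows determines the rule. One parse per string.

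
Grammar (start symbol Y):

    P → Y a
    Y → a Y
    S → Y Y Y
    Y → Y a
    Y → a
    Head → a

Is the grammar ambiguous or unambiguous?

Witness: a a

Derivation 1: Y ⇒ a Y ⇒ a a
Derivation 2: Y ⇒ Y a ⇒ a a

Two distinct leftmost derivations for the same string.

Ambiguous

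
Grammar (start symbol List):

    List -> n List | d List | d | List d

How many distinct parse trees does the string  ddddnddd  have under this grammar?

Parse trees for ddddnddd (showing first 6 of 29):
  [List d [List d [List d [List d [List n [List d [List d [List d]]]]]]]]
  [List d [List d [List d [List d [List n [List d [List [List d] d]]]]]]]
  [List d [List d [List d [List d [List n [List [List d [List d]] d]]]]]]
  [List d [List d [List d [List d [List n [List [List [List d] d] d]]]]]]
  [List d [List d [List d [List d [List [List n [List d [List d]]] d]]]]]
  [List d [List d [List d [List d [List [List n [List [List d] d]] d]]]]]

29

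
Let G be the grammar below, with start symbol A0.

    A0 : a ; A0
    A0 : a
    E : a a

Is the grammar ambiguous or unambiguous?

Unambiguous

Only A0 is reachable from A0; ignoring the rest: The reachable grammar is A → atom sep A | atom. Each atom is followed by either the separator (recurse) or end-of-string (stop) — no choice point.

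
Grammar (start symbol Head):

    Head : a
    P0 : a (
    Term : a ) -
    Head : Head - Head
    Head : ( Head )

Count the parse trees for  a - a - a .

2

Parse trees for a - a - a:
  [Head [Head a] - [Head [Head a] - [Head a]]]
  [Head [Head [Head a] - [Head a]] - [Head a]]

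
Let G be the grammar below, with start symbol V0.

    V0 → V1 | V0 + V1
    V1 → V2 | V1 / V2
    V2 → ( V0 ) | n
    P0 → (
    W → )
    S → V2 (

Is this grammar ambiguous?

Unambiguous

(P0, W, S are unreachable from V0, so their rules don't affect L(V0).) The grammar is stratified — V0 handles '+' (left-recursive), V1 handles '/', V2 atoms. Each operator has a fixed associativity and precedence level, so every string has one parse.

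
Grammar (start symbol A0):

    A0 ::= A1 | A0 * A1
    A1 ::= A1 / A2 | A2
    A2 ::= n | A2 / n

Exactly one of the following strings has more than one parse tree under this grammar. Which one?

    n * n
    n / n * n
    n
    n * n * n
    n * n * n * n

n * n: 1 tree
n / n * n: 2 trees
n: 1 tree
n * n * n: 1 tree
n * n * n * n: 1 tree

n / n * n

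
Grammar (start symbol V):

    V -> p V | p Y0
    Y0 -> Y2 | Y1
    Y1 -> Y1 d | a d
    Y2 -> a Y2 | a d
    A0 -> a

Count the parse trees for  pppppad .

2

Parse trees for pppppad:
  [V p [V p [V p [V p [V p [Y0 [Y2 a d]]]]]]]
  [V p [V p [V p [V p [V p [Y0 [Y1 a d]]]]]]]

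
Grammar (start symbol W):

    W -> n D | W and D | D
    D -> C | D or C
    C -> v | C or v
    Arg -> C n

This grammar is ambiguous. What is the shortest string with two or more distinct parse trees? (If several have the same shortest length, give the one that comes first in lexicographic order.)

length 1: no string has ≥2 trees
length 2: no string has ≥2 trees
length 3: v or v has 2 parse trees

Two derivations of v or v:
  W ⇒ D ⇒ C ⇒ C or v ⇒ v or v
  W ⇒ D ⇒ D or C ⇒ C or C ⇒ v or C ⇒ v or v

v or v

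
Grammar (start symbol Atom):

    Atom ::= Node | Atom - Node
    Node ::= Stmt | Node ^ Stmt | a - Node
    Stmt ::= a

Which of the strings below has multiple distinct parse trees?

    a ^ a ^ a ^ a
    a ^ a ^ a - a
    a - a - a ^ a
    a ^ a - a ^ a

a ^ a ^ a ^ a: 1 tree
a ^ a ^ a - a: 1 tree
a - a - a ^ a: 7 trees
a ^ a - a ^ a: 1 tree

a - a - a ^ a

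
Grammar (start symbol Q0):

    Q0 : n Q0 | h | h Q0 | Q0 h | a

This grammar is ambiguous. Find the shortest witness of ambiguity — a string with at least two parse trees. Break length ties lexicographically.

h h

length 1: no string has ≥2 trees
length 2: h h has 2 parse trees

Two derivations of h h:
  Q0 ⇒ h Q0 ⇒ h h
  Q0 ⇒ Q0 h ⇒ h h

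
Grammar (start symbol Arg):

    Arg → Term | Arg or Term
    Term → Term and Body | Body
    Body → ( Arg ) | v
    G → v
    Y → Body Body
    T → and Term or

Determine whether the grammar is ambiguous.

Only Arg, Term, Body are reachable from Arg; ignoring the rest: Arg → Arg or Term | Term  ;  Term → Term and Body | Body  — a left-associative chain with Body at the bottom. Each string factors uniquely by precedence.

Unambiguous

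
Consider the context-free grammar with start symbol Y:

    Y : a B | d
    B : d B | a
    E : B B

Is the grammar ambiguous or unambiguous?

Only Y, B are reachable from Y; ignoring the rest: The reachable rules are right-linear with at most one rule per (nonterminal, next-terminal) pair. Each input token forces the next rule, so parsing is deterministic.

Unambiguous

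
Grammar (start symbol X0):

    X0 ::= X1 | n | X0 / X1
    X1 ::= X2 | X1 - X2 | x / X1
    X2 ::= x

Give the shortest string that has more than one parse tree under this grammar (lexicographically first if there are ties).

length 1: no string has ≥2 trees
length 3: x / x has 2 parse trees

Two derivations of x / x:
  X0 ⇒ X1 ⇒ x / X1 ⇒ x / X2 ⇒ x / x
  X0 ⇒ X0 / X1 ⇒ X1 / X1 ⇒ X2 / X1 ⇒ x / X1 ⇒ x / X2 ⇒ x / x

x / x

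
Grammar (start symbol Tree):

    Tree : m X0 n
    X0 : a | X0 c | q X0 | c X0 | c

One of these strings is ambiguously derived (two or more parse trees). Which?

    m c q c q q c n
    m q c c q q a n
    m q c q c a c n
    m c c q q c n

m c q c q q c n: 1 tree
m q c c q q a n: 1 tree
m q c q c a c n: 5 trees
m c c q q c n: 1 tree

m q c q c a c n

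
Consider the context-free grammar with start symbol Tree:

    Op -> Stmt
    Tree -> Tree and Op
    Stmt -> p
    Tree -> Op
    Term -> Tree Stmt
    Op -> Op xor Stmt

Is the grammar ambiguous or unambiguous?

Unambiguous

Only Tree, Op, Stmt are reachable from Tree; ignoring the rest: Tree → Tree and Op | Op  ;  Op → Op xor Stmt | Stmt  — a left-associative chain with Stmt at the bottom. Each string factors uniquely by precedence.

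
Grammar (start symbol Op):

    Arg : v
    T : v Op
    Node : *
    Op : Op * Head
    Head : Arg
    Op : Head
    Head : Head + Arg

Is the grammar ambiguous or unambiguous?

(Node, T are unreachable from Op, so their rules don't affect L(Op).) Op → Op * Head | Head  ;  Head → Head + Arg | Arg  — a left-associative chain with Arg at the bottom. Each string factors uniquely by precedence.

Unambiguous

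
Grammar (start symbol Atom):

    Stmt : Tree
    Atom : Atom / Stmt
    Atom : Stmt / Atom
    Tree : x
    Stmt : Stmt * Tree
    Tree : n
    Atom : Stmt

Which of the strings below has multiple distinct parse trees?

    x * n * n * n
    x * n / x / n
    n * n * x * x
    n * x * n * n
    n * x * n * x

x * n / x / n

x * n * n * n: 1 tree
x * n / x / n: 4 trees
n * n * x * x: 1 tree
n * x * n * n: 1 tree
n * x * n * x: 1 tree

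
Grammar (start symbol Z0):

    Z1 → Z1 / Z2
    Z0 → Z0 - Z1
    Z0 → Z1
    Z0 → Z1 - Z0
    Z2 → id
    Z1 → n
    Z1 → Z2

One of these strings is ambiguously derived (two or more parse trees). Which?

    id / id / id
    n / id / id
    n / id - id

n / id - id

id / id / id: 1 tree
n / id / id: 1 tree
n / id - id: 2 trees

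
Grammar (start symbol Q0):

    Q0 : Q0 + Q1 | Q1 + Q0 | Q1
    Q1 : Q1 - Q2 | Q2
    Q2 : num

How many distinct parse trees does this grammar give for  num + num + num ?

Parse trees for num + num + num:
  [Q0 [Q0 [Q0 [Q1 [Q2 num]]] + [Q1 [Q2 num]]] + [Q1 [Q2 num]]]
  [Q0 [Q0 [Q1 [Q2 num]] + [Q0 [Q1 [Q2 num]]]] + [Q1 [Q2 num]]]
  [Q0 [Q1 [Q2 num]] + [Q0 [Q0 [Q1 [Q2 num]]] + [Q1 [Q2 num]]]]
  [Q0 [Q1 [Q2 num]] + [Q0 [Q1 [Q2 num]] + [Q0 [Q1 [Q2 num]]]]]

4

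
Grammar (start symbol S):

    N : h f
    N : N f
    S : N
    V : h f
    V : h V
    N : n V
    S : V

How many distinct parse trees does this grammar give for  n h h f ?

Parse trees for n h h f:
  [S [N n [V h [V h f]]]]

1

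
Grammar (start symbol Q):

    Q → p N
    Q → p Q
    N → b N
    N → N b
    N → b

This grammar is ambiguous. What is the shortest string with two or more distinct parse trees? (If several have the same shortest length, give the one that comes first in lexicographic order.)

p b b

length 2: no string has ≥2 trees
length 3: p b b has 2 parse trees

Two derivations of p b b:
  Q ⇒ p N ⇒ p b N ⇒ p b b
  Q ⇒ p N ⇒ p N b ⇒ p b b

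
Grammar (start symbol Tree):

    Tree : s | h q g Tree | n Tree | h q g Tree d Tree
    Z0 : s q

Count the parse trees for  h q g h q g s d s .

Parse trees for h q g h q g s d s:
  [Tree h q g [Tree h q g [Tree s] d [Tree s]]]
  [Tree h q g [Tree h q g [Tree s]] d [Tree s]]

2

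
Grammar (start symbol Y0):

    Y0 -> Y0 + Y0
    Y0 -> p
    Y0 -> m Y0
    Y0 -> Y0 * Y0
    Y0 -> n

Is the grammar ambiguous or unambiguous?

Witness: m n * n

Derivation 1: Y0 ⇒ m Y0 ⇒ m Y0 * Y0 ⇒ m n * Y0 ⇒ m n * n
Derivation 2: Y0 ⇒ Y0 * Y0 ⇒ m Y0 * Y0 ⇒ m n * Y0 ⇒ m n * n

Two distinct leftmost derivations for the same string.

Ambiguous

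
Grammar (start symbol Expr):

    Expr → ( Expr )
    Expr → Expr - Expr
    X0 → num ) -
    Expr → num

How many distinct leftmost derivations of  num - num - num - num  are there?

Parse trees for num - num - num - num:
  [Expr [Expr num] - [Expr [Expr num] - [Expr [Expr num] - [Expr num]]]]
  [Expr [Expr num] - [Expr [Expr [Expr num] - [Expr num]] - [Expr num]]]
  [Expr [Expr [Expr num] - [Expr num]] - [Expr [Expr num] - [Expr num]]]
  [Expr [Expr [Expr num] - [Expr [Expr num] - [Expr num]]] - [Expr num]]
  [Expr [Expr [Expr [Expr num] - [Expr num]] - [Expr num]] - [Expr num]]

5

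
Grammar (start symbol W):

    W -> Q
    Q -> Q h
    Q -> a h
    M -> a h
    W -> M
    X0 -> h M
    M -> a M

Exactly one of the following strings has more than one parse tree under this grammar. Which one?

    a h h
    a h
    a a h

a h h: 1 tree
a h: 2 trees
a a h: 1 tree

a h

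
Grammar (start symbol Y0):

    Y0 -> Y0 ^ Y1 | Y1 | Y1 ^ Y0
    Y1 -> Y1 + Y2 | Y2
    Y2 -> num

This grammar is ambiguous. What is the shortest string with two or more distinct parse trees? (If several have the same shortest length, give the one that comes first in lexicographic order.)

num ^ num

length 1: no string has ≥2 trees
length 3: num ^ num has 2 parse trees

Two derivations of num ^ num:
  Y0 ⇒ Y0 ^ Y1 ⇒ Y1 ^ Y1 ⇒ Y2 ^ Y1 ⇒ num ^ Y1 ⇒ num ^ Y2 ⇒ num ^ num
  Y0 ⇒ Y1 ^ Y0 ⇒ Y2 ^ Y0 ⇒ num ^ Y0 ⇒ num ^ Y1 ⇒ num ^ Y2 ⇒ num ^ num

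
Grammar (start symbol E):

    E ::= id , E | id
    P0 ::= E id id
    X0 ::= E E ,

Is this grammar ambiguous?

(P0, X0 are unreachable from E, so their rules don't affect L(E).) The reachable grammar is A → atom sep A | atom. Each atom is followed by either the separator (recurse) or end-of-string (stop) — no choice point.

Unambiguous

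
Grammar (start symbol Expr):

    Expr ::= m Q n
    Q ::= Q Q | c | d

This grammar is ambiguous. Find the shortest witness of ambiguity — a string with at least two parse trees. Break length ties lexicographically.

length 3: no string has ≥2 trees
length 4: no string has ≥2 trees
length 5: m c c c n has 2 parse trees

Two derivations of m c c c n:
  Expr ⇒ m Q n ⇒ m Q Q n ⇒ m Q Q Q n ⇒ m c Q Q n ⇒ m c c Q n ⇒ m c c c n
  Expr ⇒ m Q n ⇒ m Q Q n ⇒ m c Q n ⇒ m c Q Q n ⇒ m c c Q n ⇒ m c c c n

m c c c n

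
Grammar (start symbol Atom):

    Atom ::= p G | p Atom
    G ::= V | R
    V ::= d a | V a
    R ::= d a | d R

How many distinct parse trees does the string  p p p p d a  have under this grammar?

2

Parse trees for p p p p d a:
  [Atom p [Atom p [Atom p [Atom p [G [V d a]]]]]]
  [Atom p [Atom p [Atom p [Atom p [G [R d a]]]]]]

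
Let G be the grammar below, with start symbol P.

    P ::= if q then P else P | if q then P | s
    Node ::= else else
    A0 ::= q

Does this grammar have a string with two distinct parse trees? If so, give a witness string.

Ambiguous

Witness: if q then if q then s else s

Derivation 1: P ⇒ if q then P else P ⇒ if q then if q then P else P ⇒ if q then if q then s else P ⇒ if q then if q then s else s
Derivation 2: P ⇒ if q then P ⇒ if q then if q then P else P ⇒ if q then if q then s else P ⇒ if q then if q then s else s

Two distinct leftmost derivations for the same string.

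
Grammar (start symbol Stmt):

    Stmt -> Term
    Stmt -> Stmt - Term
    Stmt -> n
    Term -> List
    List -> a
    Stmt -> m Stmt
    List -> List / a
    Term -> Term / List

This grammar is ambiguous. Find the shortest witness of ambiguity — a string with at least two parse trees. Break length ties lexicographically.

length 1: no string has ≥2 trees
length 2: no string has ≥2 trees
length 3: a / a has 2 parse trees

Two derivations of a / a:
  Stmt ⇒ Term ⇒ List ⇒ List / a ⇒ a / a
  Stmt ⇒ Term ⇒ Term / List ⇒ List / List ⇒ a / List ⇒ a / a

a / a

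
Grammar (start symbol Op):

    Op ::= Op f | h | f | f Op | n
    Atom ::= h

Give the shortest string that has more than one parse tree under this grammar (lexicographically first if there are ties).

length 1: no string has ≥2 trees
length 2: f f has 2 parse trees

Two derivations of f f:
  Op ⇒ Op f ⇒ f f
  Op ⇒ f Op ⇒ f f

f f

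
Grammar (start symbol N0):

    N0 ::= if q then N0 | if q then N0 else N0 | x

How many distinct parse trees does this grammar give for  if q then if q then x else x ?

2

Parse trees for if q then if q then x else x:
  [N0 if q then [N0 if q then [N0 x] else [N0 x]]]
  [N0 if q then [N0 if q then [N0 x]] else [N0 x]]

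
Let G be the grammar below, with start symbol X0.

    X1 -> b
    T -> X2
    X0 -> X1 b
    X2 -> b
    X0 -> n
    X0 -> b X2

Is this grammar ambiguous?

Ambiguous

Witness: b b

Derivation 1: X0 ⇒ X1 b ⇒ b b
Derivation 2: X0 ⇒ b X2 ⇒ b b

Two distinct leftmost derivations for the same string.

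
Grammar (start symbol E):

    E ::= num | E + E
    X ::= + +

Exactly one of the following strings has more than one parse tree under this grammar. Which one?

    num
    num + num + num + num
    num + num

num: 1 tree
num + num + num + num: 5 trees
num + num: 1 tree

num + num + num + num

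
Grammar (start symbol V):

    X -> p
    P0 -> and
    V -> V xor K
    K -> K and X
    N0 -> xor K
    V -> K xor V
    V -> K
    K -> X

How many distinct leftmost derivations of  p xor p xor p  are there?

4

Parse trees for p xor p xor p:
  [V [V [V [K [X p]]] xor [K [X p]]] xor [K [X p]]]
  [V [V [K [X p]] xor [V [K [X p]]]] xor [K [X p]]]
  [V [K [X p]] xor [V [V [K [X p]]] xor [K [X p]]]]
  [V [K [X p]] xor [V [K [X p]] xor [V [K [X p]]]]]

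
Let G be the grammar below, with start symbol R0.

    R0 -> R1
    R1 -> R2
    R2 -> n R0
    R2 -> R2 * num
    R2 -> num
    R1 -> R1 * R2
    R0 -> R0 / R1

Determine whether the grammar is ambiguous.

Witness: num * num

Derivation 1: R0 ⇒ R1 ⇒ R2 ⇒ R2 * num ⇒ num * num
Derivation 2: R0 ⇒ R1 ⇒ R1 * R2 ⇒ R2 * R2 ⇒ num * R2 ⇒ num * num

Two distinct leftmost derivations for the same string.

Ambiguous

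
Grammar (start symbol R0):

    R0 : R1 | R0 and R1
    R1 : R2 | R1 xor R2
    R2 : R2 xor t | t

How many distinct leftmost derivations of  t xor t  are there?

Parse trees for t xor t:
  [R0 [R1 [R2 [R2 t] xor t]]]
  [R0 [R1 [R1 [R2 t]] xor [R2 t]]]

2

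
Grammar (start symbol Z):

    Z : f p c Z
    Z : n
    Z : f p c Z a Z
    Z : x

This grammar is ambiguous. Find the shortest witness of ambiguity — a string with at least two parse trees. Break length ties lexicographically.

length 1: no string has ≥2 trees
length 4: no string has ≥2 trees
length 6: no string has ≥2 trees
length 7: no string has ≥2 trees
length 9: f p c f p c n a n has 2 parse trees

Two derivations of f p c f p c n a n:
  Z ⇒ f p c Z ⇒ f p c f p c Z a Z ⇒ f p c f p c n a Z ⇒ f p c f p c n a n
  Z ⇒ f p c Z a Z ⇒ f p c f p c Z a Z ⇒ f p c f p c n a Z ⇒ f p c f p c n a n

f p c f p c n a n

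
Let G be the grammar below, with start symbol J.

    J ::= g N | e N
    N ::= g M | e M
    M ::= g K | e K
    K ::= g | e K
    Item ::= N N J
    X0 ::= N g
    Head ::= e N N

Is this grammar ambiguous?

Unambiguous

(Item, X0, Head are unreachable from J, so their rules don't affect L(J).) Each reachable nonterminal has at most one production per leading terminal, and all productions are right-linear; the derivation is determined token-by-token.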